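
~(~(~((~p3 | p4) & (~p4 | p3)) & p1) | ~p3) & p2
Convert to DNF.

~(~(~((~p3 | p4) & (~p4 | p3)) & p1) | ~p3) & p2
⇔ ~~(~((~p3 | p4) & (~p4 | p3)) & p1) & ~~p3 & p2   [De Morgan]
⇔ ~((~p3 | p4) & (~p4 | p3)) & p1 & ~~p3 & p2   [double negation]
⇔ (~(~p3 | p4) | ~(~p4 | p3)) & p1 & ~~p3 & p2   [De Morgan]
⇔ ((~~p3 & ~p4) | ~(~p4 | p3)) & p1 & ~~p3 & p2   [De Morgan]
⇔ ((p3 & ~p4) | ~(~p4 | p3)) & p1 & ~~p3 & p2   [double negation]
⇔ ((p3 & ~p4) | (~~p4 & ~p3)) & p1 & ~~p3 & p2   [De Morgan]
⇔ ((p3 & ~p4) | (p4 & ~p3)) & p1 & ~~p3 & p2   [double negation]
⇔ ((p3 & ~p4) | (p4 & ~p3)) & p1 & p3 & p2   [double negation]
⇔ (p3 & ~p4 & p1 & p3 & p2) | (p4 & ~p3 & p1 & p3 & p2)   [distribute & over |]
⇔ p3 & ~p4 & p1 & p2   [simplify]

p3 & ~p4 & p1 & p2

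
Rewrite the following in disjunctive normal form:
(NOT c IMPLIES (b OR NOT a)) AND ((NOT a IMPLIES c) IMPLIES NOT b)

(c AND NOT b) OR (NOT a AND NOT c) OR (NOT a AND NOT b)

(NOT c IMPLIES (b OR NOT a)) AND ((NOT a IMPLIES c) IMPLIES NOT b)
≡ (NOT NOT c OR b OR NOT a) AND ((NOT a IMPLIES c) IMPLIES NOT b)
≡ (NOT NOT c OR b OR NOT a) AND (NOT (NOT a IMPLIES c) OR NOT b)
≡ (NOT NOT c OR b OR NOT a) AND (NOT (NOT NOT a OR c) OR NOT b)
≡ (c OR b OR NOT a) AND (NOT (NOT NOT a OR c) OR NOT b)
≡ (c OR b OR NOT a) AND ((NOT NOT NOT a AND NOT c) OR NOT b)
≡ (c OR b OR NOT a) AND ((NOT a AND NOT c) OR NOT b)
≡ (c AND NOT a AND NOT c) OR (c AND NOT b) OR (b AND NOT a AND NOT c) OR (b AND NOT b) OR (NOT a AND NOT a AND NOT c) OR (NOT a AND NOT b)
≡ (c AND NOT b) OR (NOT a AND NOT c) OR (NOT a AND NOT b)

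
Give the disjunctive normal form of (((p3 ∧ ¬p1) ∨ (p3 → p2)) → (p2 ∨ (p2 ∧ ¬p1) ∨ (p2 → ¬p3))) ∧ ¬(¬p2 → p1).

(((p3 ∧ ¬p1) ∨ (p3 → p2)) → (p2 ∨ (p2 ∧ ¬p1) ∨ (p2 → ¬p3))) ∧ ¬(¬p2 → p1)
⇔ (¬((p3 ∧ ¬p1) ∨ (p3 → p2)) ∨ p2 ∨ (p2 ∧ ¬p1) ∨ (p2 → ¬p3)) ∧ ¬(¬p2 → p1)   [eliminate →]
⇔ (¬((p3 ∧ ¬p1) ∨ ¬p3 ∨ p2) ∨ p2 ∨ (p2 ∧ ¬p1) ∨ (p2 → ¬p3)) ∧ ¬(¬p2 → p1)   [eliminate →]
⇔ (¬((p3 ∧ ¬p1) ∨ ¬p3 ∨ p2) ∨ p2 ∨ (p2 ∧ ¬p1) ∨ ¬p2 ∨ ¬p3) ∧ ¬(¬p2 → p1)   [eliminate →]
⇔ (¬((p3 ∧ ¬p1) ∨ ¬p3 ∨ p2) ∨ p2 ∨ (p2 ∧ ¬p1) ∨ ¬p2 ∨ ¬p3) ∧ ¬(¬¬p2 ∨ p1)   [eliminate →]
⇔ ((¬(p3 ∧ ¬p1) ∧ ¬¬p3 ∧ ¬p2) ∨ p2 ∨ (p2 ∧ ¬p1) ∨ ¬p2 ∨ ¬p3) ∧ ¬(¬¬p2 ∨ p1)   [De Morgan]
⇔ (((¬p3 ∨ ¬¬p1) ∧ ¬¬p3 ∧ ¬p2) ∨ p2 ∨ (p2 ∧ ¬p1) ∨ ¬p2 ∨ ¬p3) ∧ ¬(¬¬p2 ∨ p1)   [De Morgan]
⇔ (((¬p3 ∨ p1) ∧ ¬¬p3 ∧ ¬p2) ∨ p2 ∨ (p2 ∧ ¬p1) ∨ ¬p2 ∨ ¬p3) ∧ ¬(¬¬p2 ∨ p1)   [double negation]
⇔ (((¬p3 ∨ p1) ∧ p3 ∧ ¬p2) ∨ p2 ∨ (p2 ∧ ¬p1) ∨ ¬p2 ∨ ¬p3) ∧ ¬(¬¬p2 ∨ p1)   [double negation]
⇔ (((¬p3 ∨ p1) ∧ p3 ∧ ¬p2) ∨ p2 ∨ (p2 ∧ ¬p1) ∨ ¬p2 ∨ ¬p3) ∧ ¬¬¬p2 ∧ ¬p1   [De Morgan]
⇔ (((¬p3 ∨ p1) ∧ p3 ∧ ¬p2) ∨ p2 ∨ (p2 ∧ ¬p1) ∨ ¬p2 ∨ ¬p3) ∧ ¬p2 ∧ ¬p1   [double negation]
⇔ (¬p3 ∧ p3 ∧ ¬p2 ∧ ¬p2 ∧ ¬p1) ∨ (p1 ∧ p3 ∧ ¬p2 ∧ ¬p2 ∧ ¬p1) ∨ (p2 ∧ ¬p2 ∧ ¬p1) ∨ (p2 ∧ ¬p1 ∧ ¬p2 ∧ ¬p1) ∨ (¬p2 ∧ ¬p2 ∧ ¬p1) ∨ (¬p3 ∧ ¬p2 ∧ ¬p1)   [distribute ∧ over ∨]
⇔ ¬p2 ∧ ¬p1   [simplify]

¬p2 ∧ ¬p1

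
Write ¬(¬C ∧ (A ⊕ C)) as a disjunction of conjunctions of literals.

C ∨ (¬A ∧ ¬C)

¬(¬C ∧ (A ⊕ C))
≡ ¬(¬C ∧ ((A ∧ ¬C) ∨ (¬A ∧ C)))   [expand ⊕]
≡ ¬¬C ∨ ¬((A ∧ ¬C) ∨ (¬A ∧ C))   [De Morgan]
≡ C ∨ ¬((A ∧ ¬C) ∨ (¬A ∧ C))   [double negation]
≡ C ∨ (¬(A ∧ ¬C) ∧ ¬(¬A ∧ C))   [De Morgan]
≡ C ∨ ((¬A ∨ ¬¬C) ∧ ¬(¬A ∧ C))   [De Morgan]
≡ C ∨ ((¬A ∨ C) ∧ ¬(¬A ∧ C))   [double negation]
≡ C ∨ ((¬A ∨ C) ∧ (¬¬A ∨ ¬C))   [De Morgan]
≡ C ∨ ((¬A ∨ C) ∧ (A ∨ ¬C))   [double negation]
≡ C ∨ (¬A ∧ A) ∨ (¬A ∧ ¬C) ∨ (C ∧ A) ∨ (C ∧ ¬C)   [distribute ∧ over ∨]
≡ C ∨ (¬A ∧ ¬C)   [simplify]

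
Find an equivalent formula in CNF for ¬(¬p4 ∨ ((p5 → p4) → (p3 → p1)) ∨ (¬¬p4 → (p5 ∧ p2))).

¬(¬p4 ∨ ((p5 → p4) → (p3 → p1)) ∨ (¬¬p4 → (p5 ∧ p2)))
⇔ ¬(¬p4 ∨ ¬(p5 → p4) ∨ (p3 → p1) ∨ (¬¬p4 → (p5 ∧ p2)))   [eliminate →]
⇔ ¬(¬p4 ∨ ¬(¬p5 ∨ p4) ∨ (p3 → p1) ∨ (¬¬p4 → (p5 ∧ p2)))   [eliminate →]
⇔ ¬(¬p4 ∨ ¬(¬p5 ∨ p4) ∨ ¬p3 ∨ p1 ∨ (¬¬p4 → (p5 ∧ p2)))   [eliminate →]
⇔ ¬(¬p4 ∨ ¬(¬p5 ∨ p4) ∨ ¬p3 ∨ p1 ∨ ¬¬¬p4 ∨ (p5 ∧ p2))   [eliminate →]
⇔ ¬¬p4 ∧ ¬¬(¬p5 ∨ p4) ∧ ¬¬p3 ∧ ¬p1 ∧ ¬¬¬¬p4 ∧ ¬(p5 ∧ p2)   [De Morgan]
⇔ p4 ∧ ¬¬(¬p5 ∨ p4) ∧ ¬¬p3 ∧ ¬p1 ∧ ¬¬¬¬p4 ∧ ¬(p5 ∧ p2)   [double negation]
⇔ p4 ∧ (¬p5 ∨ p4) ∧ ¬¬p3 ∧ ¬p1 ∧ ¬¬¬¬p4 ∧ ¬(p5 ∧ p2)   [double negation]
⇔ p4 ∧ (¬p5 ∨ p4) ∧ p3 ∧ ¬p1 ∧ ¬¬¬¬p4 ∧ ¬(p5 ∧ p2)   [double negation]
⇔ p4 ∧ (¬p5 ∨ p4) ∧ p3 ∧ ¬p1 ∧ ¬¬p4 ∧ ¬(p5 ∧ p2)   [double negation]
⇔ p4 ∧ (¬p5 ∨ p4) ∧ p3 ∧ ¬p1 ∧ p4 ∧ ¬(p5 ∧ p2)   [double negation]
⇔ p4 ∧ (¬p5 ∨ p4) ∧ p3 ∧ ¬p1 ∧ p4 ∧ (¬p5 ∨ ¬p2)   [De Morgan]
⇔ p4 ∧ p3 ∧ ¬p1 ∧ (¬p5 ∨ ¬p2)   [simplify]

p4 ∧ p3 ∧ ¬p1 ∧ (¬p5 ∨ ¬p2)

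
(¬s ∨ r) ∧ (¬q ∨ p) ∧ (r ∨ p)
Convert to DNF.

(¬s ∨ r) ∧ (¬q ∨ p) ∧ (r ∨ p)
= (¬s ∧ ¬q ∧ r) ∨ (¬s ∧ ¬q ∧ p) ∨ (¬s ∧ p ∧ r) ∨ (¬s ∧ p ∧ p) ∨ (r ∧ ¬q ∧ r) ∨ (r ∧ ¬q ∧ p) ∨ (r ∧ p ∧ r) ∨ (r ∧ p ∧ p)   [distribute ∧ over ∨]
= (¬s ∧ p) ∨ (r ∧ ¬q) ∨ (r ∧ p)   [simplify]

(¬s ∧ p) ∨ (r ∧ ¬q) ∨ (r ∧ p)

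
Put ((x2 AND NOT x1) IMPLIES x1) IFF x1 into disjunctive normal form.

((x2 AND NOT x1) IMPLIES x1) IFF x1
≡ (((x2 AND NOT x1) IMPLIES x1) IMPLIES x1) AND (x1 IMPLIES ((x2 AND NOT x1) IMPLIES x1))   (eliminate IFF)
≡ (NOT ((x2 AND NOT x1) IMPLIES x1) OR x1) AND (x1 IMPLIES ((x2 AND NOT x1) IMPLIES x1))   (eliminate IMPLIES)
≡ (NOT (NOT (x2 AND NOT x1) OR x1) OR x1) AND (x1 IMPLIES ((x2 AND NOT x1) IMPLIES x1))   (eliminate IMPLIES)
≡ (NOT (NOT (x2 AND NOT x1) OR x1) OR x1) AND (NOT x1 OR ((x2 AND NOT x1) IMPLIES x1))   (eliminate IMPLIES)
≡ (NOT (NOT (x2 AND NOT x1) OR x1) OR x1) AND (NOT x1 OR NOT (x2 AND NOT x1) OR x1)   (eliminate IMPLIES)
≡ ((NOT NOT (x2 AND NOT x1) AND NOT x1) OR x1) AND (NOT x1 OR NOT (x2 AND NOT x1) OR x1)   (De Morgan)
≡ ((x2 AND NOT x1 AND NOT x1) OR x1) AND (NOT x1 OR NOT (x2 AND NOT x1) OR x1)   (double negation)
≡ ((x2 AND NOT x1 AND NOT x1) OR x1) AND (NOT x1 OR NOT x2 OR NOT NOT x1 OR x1)   (De Morgan)
≡ ((x2 AND NOT x1 AND NOT x1) OR x1) AND (NOT x1 OR NOT x2 OR x1 OR x1)   (double negation)
≡ (x2 AND NOT x1 AND NOT x1 AND NOT x1) OR (x2 AND NOT x1 AND NOT x1 AND NOT x2) OR (x2 AND NOT x1 AND NOT x1 AND x1) OR (x2 AND NOT x1 AND NOT x1 AND x1) OR (x1 AND NOT x1) OR (x1 AND NOT x2) OR (x1 AND x1) OR (x1 AND x1)   (distribute AND over OR)
≡ (x2 AND NOT x1) OR x1   (simplify)

(x2 AND NOT x1) OR x1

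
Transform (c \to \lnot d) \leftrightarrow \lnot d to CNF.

c \lor \lnot d

(c \to \lnot d) \leftrightarrow \lnot d
≡ ((c \to \lnot d) \to \lnot d) \land (\lnot d \to (c \to \lnot d))   [eliminate \leftrightarrow]
≡ (\lnot (c \to \lnot d) \lor \lnot d) \land (\lnot d \to (c \to \lnot d))   [eliminate \to]
≡ (\lnot (\lnot c \lor \lnot d) \lor \lnot d) \land (\lnot d \to (c \to \lnot d))   [eliminate \to]
≡ (\lnot (\lnot c \lor \lnot d) \lor \lnot d) \land (\lnot \lnot d \lor (c \to \lnot d))   [eliminate \to]
≡ (\lnot (\lnot c \lor \lnot d) \lor \lnot d) \land (\lnot \lnot d \lor \lnot c \lor \lnot d)   [eliminate \to]
≡ ((\lnot \lnot c \land \lnot \lnot d) \lor \lnot d) \land (\lnot \lnot d \lor \lnot c \lor \lnot d)   [De Morgan]
≡ ((c \land \lnot \lnot d) \lor \lnot d) \land (\lnot \lnot d \lor \lnot c \lor \lnot d)   [double negation]
≡ ((c \land d) \lor \lnot d) \land (\lnot \lnot d \lor \lnot c \lor \lnot d)   [double negation]
≡ ((c \land d) \lor \lnot d) \land (d \lor \lnot c \lor \lnot d)   [double negation]
≡ (c \lor \lnot d) \land (d \lor \lnot d) \land (d \lor \lnot c \lor \lnot d)   [distribute \lor over \land]
≡ c \lor \lnot d   [simplify]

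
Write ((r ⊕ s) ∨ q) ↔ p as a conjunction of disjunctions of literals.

(¬r ∨ s ∨ p) ∧ (¬s ∨ r ∨ p) ∧ (¬q ∨ p) ∧ (¬p ∨ r ∨ s ∨ q) ∧ (¬p ∨ ¬r ∨ ¬s ∨ q)

((r ⊕ s) ∨ q) ↔ p
≡ (((r ⊕ s) ∨ q) → p) ∧ (p → ((r ⊕ s) ∨ q))   — eliminate ↔
≡ (¬((r ⊕ s) ∨ q) ∨ p) ∧ (p → ((r ⊕ s) ∨ q))   — eliminate →
≡ (¬(((r ∨ s) ∧ ¬(r ∧ s)) ∨ q) ∨ p) ∧ (p → ((r ⊕ s) ∨ q))   — expand ⊕
≡ (¬(((r ∨ s) ∧ ¬(r ∧ s)) ∨ q) ∨ p) ∧ (¬p ∨ (r ⊕ s) ∨ q)   — eliminate →
≡ (¬(((r ∨ s) ∧ ¬(r ∧ s)) ∨ q) ∨ p) ∧ (¬p ∨ ((r ∨ s) ∧ ¬(r ∧ s)) ∨ q)   — expand ⊕
≡ ((¬((r ∨ s) ∧ ¬(r ∧ s)) ∧ ¬q) ∨ p) ∧ (¬p ∨ ((r ∨ s) ∧ ¬(r ∧ s)) ∨ q)   — De Morgan
≡ (((¬(r ∨ s) ∨ ¬¬(r ∧ s)) ∧ ¬q) ∨ p) ∧ (¬p ∨ ((r ∨ s) ∧ ¬(r ∧ s)) ∨ q)   — De Morgan
≡ ((((¬r ∧ ¬s) ∨ ¬¬(r ∧ s)) ∧ ¬q) ∨ p) ∧ (¬p ∨ ((r ∨ s) ∧ ¬(r ∧ s)) ∨ q)   — De Morgan
≡ ((((¬r ∧ ¬s) ∨ (r ∧ s)) ∧ ¬q) ∨ p) ∧ (¬p ∨ ((r ∨ s) ∧ ¬(r ∧ s)) ∨ q)   — double negation
≡ ((((¬r ∧ ¬s) ∨ (r ∧ s)) ∧ ¬q) ∨ p) ∧ (¬p ∨ ((r ∨ s) ∧ (¬r ∨ ¬s)) ∨ q)   — De Morgan
≡ (¬r ∨ r ∨ p) ∧ (¬r ∨ s ∨ p) ∧ (¬s ∨ r ∨ p) ∧ (¬s ∨ s ∨ p) ∧ (¬q ∨ p) ∧ (¬p ∨ r ∨ s ∨ q) ∧ (¬p ∨ ¬r ∨ ¬s ∨ q)   — distribute ∨ over ∧
≡ (¬r ∨ s ∨ p) ∧ (¬s ∨ r ∨ p) ∧ (¬q ∨ p) ∧ (¬p ∨ r ∨ s ∨ q) ∧ (¬p ∨ ¬r ∨ ¬s ∨ q)   — simplify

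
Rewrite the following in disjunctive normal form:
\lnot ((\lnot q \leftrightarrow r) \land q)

\lnot ((\lnot q \leftrightarrow r) \land q)
= \lnot ((\lnot q \to r) \land (r \to \lnot q) \land q)   (eliminate \leftrightarrow)
= \lnot ((\lnot \lnot q \lor r) \land (r \to \lnot q) \land q)   (eliminate \to)
= \lnot ((\lnot \lnot q \lor r) \land (\lnot r \lor \lnot q) \land q)   (eliminate \to)
= \lnot (\lnot \lnot q \lor r) \lor \lnot (\lnot r \lor \lnot q) \lor \lnot q   (De Morgan)
= (\lnot \lnot \lnot q \land \lnot r) \lor \lnot (\lnot r \lor \lnot q) \lor \lnot q   (De Morgan)
= (\lnot q \land \lnot r) \lor \lnot (\lnot r \lor \lnot q) \lor \lnot q   (double negation)
= (\lnot q \land \lnot r) \lor (\lnot \lnot r \land \lnot \lnot q) \lor \lnot q   (De Morgan)
= (\lnot q \land \lnot r) \lor (r \land \lnot \lnot q) \lor \lnot q   (double negation)
= (\lnot q \land \lnot r) \lor (r \land q) \lor \lnot q   (double negation)
= (r \land q) \lor \lnot q   (simplify)

(r \land q) \lor \lnot q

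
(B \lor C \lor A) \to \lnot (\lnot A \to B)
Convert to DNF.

(B \lor C \lor A) \to \lnot (\lnot A \to B)
= \lnot (B \lor C \lor A) \lor \lnot (\lnot A \to B)
= \lnot (B \lor C \lor A) \lor \lnot (\lnot \lnot A \lor B)
= (\lnot B \land \lnot C \land \lnot A) \lor \lnot (\lnot \lnot A \lor B)
= (\lnot B \land \lnot C \land \lnot A) \lor (\lnot \lnot \lnot A \land \lnot B)
= (\lnot B \land \lnot C \land \lnot A) \lor (\lnot A \land \lnot B)
= \lnot A \land \lnot B

\lnot A \land \lnot B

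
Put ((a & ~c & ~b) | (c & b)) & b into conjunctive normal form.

(a | c) & (~b | c) & b

((a & ~c & ~b) | (c & b)) & b
⇔ (a | c) & (a | b) & (~c | c) & (~c | b) & (~b | c) & (~b | b) & b   — distribute | over &
⇔ (a | c) & (~b | c) & b   — simplify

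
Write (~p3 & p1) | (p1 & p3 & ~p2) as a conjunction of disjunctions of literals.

(~p3 & p1) | (p1 & p3 & ~p2)
⇔ (~p3 | p1) & (~p3 | p3) & (~p3 | ~p2) & (p1 | p1) & (p1 | p3) & (p1 | ~p2)   [distribute | over &]
⇔ (~p3 | ~p2) & p1   [simplify]

(~p3 | ~p2) & p1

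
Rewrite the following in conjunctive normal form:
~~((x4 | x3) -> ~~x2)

~~((x4 | x3) -> ~~x2)
⇔ ~~(~(x4 | x3) | ~~x2)
⇔ ~(x4 | x3) | ~~x2
⇔ (~x4 & ~x3) | ~~x2
⇔ (~x4 & ~x3) | x2
⇔ (~x4 | x2) & (~x3 | x2)

(~x4 | x2) & (~x3 | x2)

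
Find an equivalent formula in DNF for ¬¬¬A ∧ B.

¬¬¬A ∧ B
≡ ¬A ∧ B   [double negation]

¬A ∧ B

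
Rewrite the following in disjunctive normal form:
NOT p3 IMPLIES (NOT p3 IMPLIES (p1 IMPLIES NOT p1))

p3 OR NOT p1

NOT p3 IMPLIES (NOT p3 IMPLIES (p1 IMPLIES NOT p1))
= NOT NOT p3 OR (NOT p3 IMPLIES (p1 IMPLIES NOT p1))   (eliminate IMPLIES)
= NOT NOT p3 OR NOT NOT p3 OR (p1 IMPLIES NOT p1)   (eliminate IMPLIES)
= NOT NOT p3 OR NOT NOT p3 OR NOT p1 OR NOT p1   (eliminate IMPLIES)
= p3 OR NOT NOT p3 OR NOT p1 OR NOT p1   (double negation)
= p3 OR p3 OR NOT p1 OR NOT p1   (double negation)
= p3 OR NOT p1   (simplify)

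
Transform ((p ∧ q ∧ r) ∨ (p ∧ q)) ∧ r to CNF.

p ∧ q ∧ r

((p ∧ q ∧ r) ∨ (p ∧ q)) ∧ r
≡ (p ∨ p) ∧ (p ∨ q) ∧ (q ∨ p) ∧ (q ∨ q) ∧ (r ∨ p) ∧ (r ∨ q) ∧ r   [distribute ∨ over ∧]
≡ p ∧ q ∧ r   [simplify]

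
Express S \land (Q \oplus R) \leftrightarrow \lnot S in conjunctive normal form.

S \land (Q \oplus R) \leftrightarrow \lnot S
⇔ (S \land (Q \oplus R) \to \lnot S) \land (\lnot S \to S \land (Q \oplus R))   (eliminate \leftrightarrow)
⇔ (\lnot (S \land (Q \oplus R)) \lor \lnot S) \land (\lnot S \to S \land (Q \oplus R))   (eliminate \to)
⇔ (\lnot (S \land (Q \lor R) \land \lnot (Q \land R)) \lor \lnot S) \land (\lnot S \to S \land (Q \oplus R))   (expand \oplus)
⇔ (\lnot (S \land (Q \lor R) \land \lnot (Q \land R)) \lor \lnot S) \land (\lnot \lnot S \lor S \land (Q \oplus R))   (eliminate \to)
⇔ (\lnot (S \land (Q \lor R) \land \lnot (Q \land R)) \lor \lnot S) \land (\lnot \lnot S \lor S \land (Q \lor R) \land \lnot (Q \land R))   (expand \oplus)
⇔ (\lnot S \lor \lnot (Q \lor R) \lor \lnot \lnot (Q \land R) \lor \lnot S) \land (\lnot \lnot S \lor S \land (Q \lor R) \land \lnot (Q \land R))   (De Morgan)
⇔ (\lnot S \lor \lnot Q \land \lnot R \lor \lnot \lnot (Q \land R) \lor \lnot S) \land (\lnot \lnot S \lor S \land (Q \lor R) \land \lnot (Q \land R))   (De Morgan)
⇔ (\lnot S \lor \lnot Q \land \lnot R \lor Q \land R \lor \lnot S) \land (\lnot \lnot S \lor S \land (Q \lor R) \land \lnot (Q \land R))   (double negation)
⇔ (\lnot S \lor \lnot Q \land \lnot R \lor Q \land R \lor \lnot S) \land (S \lor S \land (Q \lor R) \land \lnot (Q \land R))   (double negation)
⇔ (\lnot S \lor \lnot Q \land \lnot R \lor Q \land R \lor \lnot S) \land (S \lor S \land (Q \lor R) \land (\lnot Q \lor \lnot R))   (De Morgan)
⇔ (\lnot S \lor \lnot Q \lor Q \lor \lnot S) \land (\lnot S \lor \lnot Q \lor R \lor \lnot S) \land (\lnot S \lor \lnot R \lor Q \lor \lnot S) \land (\lnot S \lor \lnot R \lor R \lor \lnot S) \land (S \lor S) \land (S \lor Q \lor R) \land (S \lor \lnot Q \lor \lnot R)   (distribute \lor over \land)
⇔ (\lnot S \lor \lnot Q \lor R) \land (\lnot S \lor \lnot R \lor Q) \land S   (simplify)

(\lnot S \lor \lnot Q \lor R) \land (\lnot S \lor \lnot R \lor Q) \land S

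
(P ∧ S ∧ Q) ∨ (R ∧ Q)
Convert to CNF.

(P ∨ R) ∧ (S ∨ R) ∧ Q

(P ∧ S ∧ Q) ∨ (R ∧ Q)
⇔ (P ∨ R) ∧ (P ∨ Q) ∧ (S ∨ R) ∧ (S ∨ Q) ∧ (Q ∨ R) ∧ (Q ∨ Q)   (distribute ∨ over ∧)
⇔ (P ∨ R) ∧ (S ∨ R) ∧ Q   (simplify)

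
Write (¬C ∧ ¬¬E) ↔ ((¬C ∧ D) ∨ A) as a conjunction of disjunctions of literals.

(¬C ∧ ¬¬E) ↔ ((¬C ∧ D) ∨ A)
≡ ((¬C ∧ ¬¬E) → ((¬C ∧ D) ∨ A)) ∧ (((¬C ∧ D) ∨ A) → (¬C ∧ ¬¬E))   [eliminate ↔]
≡ (¬(¬C ∧ ¬¬E) ∨ (¬C ∧ D) ∨ A) ∧ (((¬C ∧ D) ∨ A) → (¬C ∧ ¬¬E))   [eliminate →]
≡ (¬(¬C ∧ ¬¬E) ∨ (¬C ∧ D) ∨ A) ∧ (¬((¬C ∧ D) ∨ A) ∨ (¬C ∧ ¬¬E))   [eliminate →]
≡ (¬¬C ∨ ¬¬¬E ∨ (¬C ∧ D) ∨ A) ∧ (¬((¬C ∧ D) ∨ A) ∨ (¬C ∧ ¬¬E))   [De Morgan]
≡ (C ∨ ¬¬¬E ∨ (¬C ∧ D) ∨ A) ∧ (¬((¬C ∧ D) ∨ A) ∨ (¬C ∧ ¬¬E))   [double negation]
≡ (C ∨ ¬E ∨ (¬C ∧ D) ∨ A) ∧ (¬((¬C ∧ D) ∨ A) ∨ (¬C ∧ ¬¬E))   [double negation]
≡ (C ∨ ¬E ∨ (¬C ∧ D) ∨ A) ∧ ((¬(¬C ∧ D) ∧ ¬A) ∨ (¬C ∧ ¬¬E))   [De Morgan]
≡ (C ∨ ¬E ∨ (¬C ∧ D) ∨ A) ∧ (((¬¬C ∨ ¬D) ∧ ¬A) ∨ (¬C ∧ ¬¬E))   [De Morgan]
≡ (C ∨ ¬E ∨ (¬C ∧ D) ∨ A) ∧ (((C ∨ ¬D) ∧ ¬A) ∨ (¬C ∧ ¬¬E))   [double negation]
≡ (C ∨ ¬E ∨ (¬C ∧ D) ∨ A) ∧ (((C ∨ ¬D) ∧ ¬A) ∨ (¬C ∧ E))   [double negation]
≡ (C ∨ ¬E ∨ ¬C ∨ A) ∧ (C ∨ ¬E ∨ D ∨ A) ∧ (C ∨ ¬D ∨ ¬C) ∧ (C ∨ ¬D ∨ E) ∧ (¬A ∨ ¬C) ∧ (¬A ∨ E)   [distribute ∨ over ∧]
≡ (C ∨ ¬E ∨ D ∨ A) ∧ (C ∨ ¬D ∨ E) ∧ (¬A ∨ ¬C) ∧ (¬A ∨ E)   [simplify]

(C ∨ ¬E ∨ D ∨ A) ∧ (C ∨ ¬D ∨ E) ∧ (¬A ∨ ¬C) ∧ (¬A ∨ E)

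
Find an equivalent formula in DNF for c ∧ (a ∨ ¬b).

(c ∧ a) ∨ (c ∧ ¬b)

c ∧ (a ∨ ¬b)
= (c ∧ a) ∨ (c ∧ ¬b)   — distribute ∧ over ∨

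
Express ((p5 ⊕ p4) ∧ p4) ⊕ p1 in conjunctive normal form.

(¬p5 ∨ ¬p4 ∨ p1) ∧ (p4 ∨ p1) ∧ (¬p4 ∨ p5 ∨ ¬p1)

((p5 ⊕ p4) ∧ p4) ⊕ p1
⇔ (((p5 ⊕ p4) ∧ p4) ∨ p1) ∧ ¬((p5 ⊕ p4) ∧ p4 ∧ p1)
⇔ (((p5 ∨ p4) ∧ ¬(p5 ∧ p4) ∧ p4) ∨ p1) ∧ ¬((p5 ⊕ p4) ∧ p4 ∧ p1)
⇔ (((p5 ∨ p4) ∧ ¬(p5 ∧ p4) ∧ p4) ∨ p1) ∧ ¬((p5 ∨ p4) ∧ ¬(p5 ∧ p4) ∧ p4 ∧ p1)
⇔ (((p5 ∨ p4) ∧ (¬p5 ∨ ¬p4) ∧ p4) ∨ p1) ∧ ¬((p5 ∨ p4) ∧ ¬(p5 ∧ p4) ∧ p4 ∧ p1)
⇔ (((p5 ∨ p4) ∧ (¬p5 ∨ ¬p4) ∧ p4) ∨ p1) ∧ (¬(p5 ∨ p4) ∨ ¬¬(p5 ∧ p4) ∨ ¬p4 ∨ ¬p1)
⇔ (((p5 ∨ p4) ∧ (¬p5 ∨ ¬p4) ∧ p4) ∨ p1) ∧ ((¬p5 ∧ ¬p4) ∨ ¬¬(p5 ∧ p4) ∨ ¬p4 ∨ ¬p1)
⇔ (((p5 ∨ p4) ∧ (¬p5 ∨ ¬p4) ∧ p4) ∨ p1) ∧ ((¬p5 ∧ ¬p4) ∨ (p5 ∧ p4) ∨ ¬p4 ∨ ¬p1)
⇔ (p5 ∨ p4 ∨ p1) ∧ (¬p5 ∨ ¬p4 ∨ p1) ∧ (p4 ∨ p1) ∧ (¬p5 ∨ p5 ∨ ¬p4 ∨ ¬p1) ∧ (¬p5 ∨ p4 ∨ ¬p4 ∨ ¬p1) ∧ (¬p4 ∨ p5 ∨ ¬p4 ∨ ¬p1) ∧ (¬p4 ∨ p4 ∨ ¬p4 ∨ ¬p1)
⇔ (¬p5 ∨ ¬p4 ∨ p1) ∧ (p4 ∨ p1) ∧ (¬p4 ∨ p5 ∨ ¬p1)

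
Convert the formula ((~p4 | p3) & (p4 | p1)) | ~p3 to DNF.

((~p4 | p3) & (p4 | p1)) | ~p3
≡ (~p4 & p4) | (~p4 & p1) | (p3 & p4) | (p3 & p1) | ~p3   — distribute & over |
≡ (~p4 & p1) | (p3 & p4) | (p3 & p1) | ~p3   — simplify

(~p4 & p1) | (p3 & p4) | (p3 & p1) | ~p3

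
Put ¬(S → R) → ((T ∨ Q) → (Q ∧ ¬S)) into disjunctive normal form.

¬(S → R) → ((T ∨ Q) → (Q ∧ ¬S))
⇔ ¬¬(S → R) ∨ ((T ∨ Q) → (Q ∧ ¬S))   [eliminate →]
⇔ ¬¬(¬S ∨ R) ∨ ((T ∨ Q) → (Q ∧ ¬S))   [eliminate →]
⇔ ¬¬(¬S ∨ R) ∨ ¬(T ∨ Q) ∨ (Q ∧ ¬S)   [eliminate →]
⇔ ¬S ∨ R ∨ ¬(T ∨ Q) ∨ (Q ∧ ¬S)   [double negation]
⇔ ¬S ∨ R ∨ (¬T ∧ ¬Q) ∨ (Q ∧ ¬S)   [De Morgan]
⇔ ¬S ∨ R ∨ (¬T ∧ ¬Q)   [simplify]

¬S ∨ R ∨ (¬T ∧ ¬Q)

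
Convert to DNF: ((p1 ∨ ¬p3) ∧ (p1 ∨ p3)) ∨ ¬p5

p1 ∨ ¬p5

((p1 ∨ ¬p3) ∧ (p1 ∨ p3)) ∨ ¬p5
⇔ (p1 ∧ p1) ∨ (p1 ∧ p3) ∨ (¬p3 ∧ p1) ∨ (¬p3 ∧ p3) ∨ ¬p5   [distribute ∧ over ∨]
⇔ p1 ∨ ¬p5   [simplify]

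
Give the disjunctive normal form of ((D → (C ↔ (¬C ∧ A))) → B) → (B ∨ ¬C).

(¬D ∧ ¬B) ∨ B ∨ ¬C

((D → (C ↔ (¬C ∧ A))) → B) → (B ∨ ¬C)
⇔ ¬((D → (C ↔ (¬C ∧ A))) → B) ∨ B ∨ ¬C   (eliminate →)
⇔ ¬(¬(D → (C ↔ (¬C ∧ A))) ∨ B) ∨ B ∨ ¬C   (eliminate →)
⇔ ¬(¬(¬D ∨ (C ↔ (¬C ∧ A))) ∨ B) ∨ B ∨ ¬C   (eliminate →)
⇔ ¬(¬(¬D ∨ ((C → (¬C ∧ A)) ∧ ((¬C ∧ A) → C))) ∨ B) ∨ B ∨ ¬C   (eliminate ↔)
⇔ ¬(¬(¬D ∨ ((¬C ∨ (¬C ∧ A)) ∧ ((¬C ∧ A) → C))) ∨ B) ∨ B ∨ ¬C   (eliminate →)
⇔ ¬(¬(¬D ∨ ((¬C ∨ (¬C ∧ A)) ∧ (¬(¬C ∧ A) ∨ C))) ∨ B) ∨ B ∨ ¬C   (eliminate →)
⇔ (¬¬(¬D ∨ ((¬C ∨ (¬C ∧ A)) ∧ (¬(¬C ∧ A) ∨ C))) ∧ ¬B) ∨ B ∨ ¬C   (De Morgan)
⇔ ((¬D ∨ ((¬C ∨ (¬C ∧ A)) ∧ (¬(¬C ∧ A) ∨ C))) ∧ ¬B) ∨ B ∨ ¬C   (double negation)
⇔ ((¬D ∨ ((¬C ∨ (¬C ∧ A)) ∧ (¬¬C ∨ ¬A ∨ C))) ∧ ¬B) ∨ B ∨ ¬C   (De Morgan)
⇔ ((¬D ∨ ((¬C ∨ (¬C ∧ A)) ∧ (C ∨ ¬A ∨ C))) ∧ ¬B) ∨ B ∨ ¬C   (double negation)
⇔ (¬D ∧ ¬B) ∨ (¬C ∧ C ∧ ¬B) ∨ (¬C ∧ ¬A ∧ ¬B) ∨ (¬C ∧ C ∧ ¬B) ∨ (¬C ∧ A ∧ C ∧ ¬B) ∨ (¬C ∧ A ∧ ¬A ∧ ¬B) ∨ (¬C ∧ A ∧ C ∧ ¬B) ∨ B ∨ ¬C   (distribute ∧ over ∨)
⇔ (¬D ∧ ¬B) ∨ B ∨ ¬C   (simplify)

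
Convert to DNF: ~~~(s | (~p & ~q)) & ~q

~s & p & ~q

~~~(s | (~p & ~q)) & ~q
≡ ~(s | (~p & ~q)) & ~q   — double negation
≡ ~s & ~(~p & ~q) & ~q   — De Morgan
≡ ~s & (~~p | ~~q) & ~q   — De Morgan
≡ ~s & (p | ~~q) & ~q   — double negation
≡ ~s & (p | q) & ~q   — double negation
≡ (~s & p & ~q) | (~s & q & ~q)   — distribute & over |
≡ ~s & p & ~q   — simplify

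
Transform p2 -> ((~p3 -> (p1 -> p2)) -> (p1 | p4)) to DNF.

p2 -> ((~p3 -> (p1 -> p2)) -> (p1 | p4))
⇔ ~p2 | ((~p3 -> (p1 -> p2)) -> (p1 | p4))   [eliminate ->]
⇔ ~p2 | ~(~p3 -> (p1 -> p2)) | p1 | p4   [eliminate ->]
⇔ ~p2 | ~(~~p3 | (p1 -> p2)) | p1 | p4   [eliminate ->]
⇔ ~p2 | ~(~~p3 | ~p1 | p2) | p1 | p4   [eliminate ->]
⇔ ~p2 | (~~~p3 & ~~p1 & ~p2) | p1 | p4   [De Morgan]
⇔ ~p2 | (~p3 & ~~p1 & ~p2) | p1 | p4   [double negation]
⇔ ~p2 | (~p3 & p1 & ~p2) | p1 | p4   [double negation]
⇔ ~p2 | p1 | p4   [simplify]

~p2 | p1 | p4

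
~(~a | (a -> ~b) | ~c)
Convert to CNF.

~(~a | (a -> ~b) | ~c)
≡ ~(~a | ~a | ~b | ~c)   [eliminate ->]
≡ ~~a & ~~a & ~~b & ~~c   [De Morgan]
≡ a & ~~a & ~~b & ~~c   [double negation]
≡ a & a & ~~b & ~~c   [double negation]
≡ a & a & b & ~~c   [double negation]
≡ a & a & b & c   [double negation]
≡ a & b & c   [simplify]

a & b & c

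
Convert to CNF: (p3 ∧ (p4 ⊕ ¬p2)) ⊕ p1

(p3 ∨ p1) ∧ (p4 ∨ ¬p2 ∨ p1) ∧ (¬p4 ∨ p2 ∨ p1) ∧ (¬p3 ∨ ¬p4 ∨ ¬p2 ∨ ¬p1) ∧ (¬p3 ∨ p2 ∨ p4 ∨ ¬p1)

(p3 ∧ (p4 ⊕ ¬p2)) ⊕ p1
≡ ((p3 ∧ (p4 ⊕ ¬p2)) ∨ p1) ∧ ¬(p3 ∧ (p4 ⊕ ¬p2) ∧ p1)   [expand ⊕]
≡ ((p3 ∧ (p4 ∨ ¬p2) ∧ ¬(p4 ∧ ¬p2)) ∨ p1) ∧ ¬(p3 ∧ (p4 ⊕ ¬p2) ∧ p1)   [expand ⊕]
≡ ((p3 ∧ (p4 ∨ ¬p2) ∧ ¬(p4 ∧ ¬p2)) ∨ p1) ∧ ¬(p3 ∧ (p4 ∨ ¬p2) ∧ ¬(p4 ∧ ¬p2) ∧ p1)   [expand ⊕]
≡ ((p3 ∧ (p4 ∨ ¬p2) ∧ (¬p4 ∨ ¬¬p2)) ∨ p1) ∧ ¬(p3 ∧ (p4 ∨ ¬p2) ∧ ¬(p4 ∧ ¬p2) ∧ p1)   [De Morgan]
≡ ((p3 ∧ (p4 ∨ ¬p2) ∧ (¬p4 ∨ p2)) ∨ p1) ∧ ¬(p3 ∧ (p4 ∨ ¬p2) ∧ ¬(p4 ∧ ¬p2) ∧ p1)   [double negation]
≡ ((p3 ∧ (p4 ∨ ¬p2) ∧ (¬p4 ∨ p2)) ∨ p1) ∧ (¬p3 ∨ ¬(p4 ∨ ¬p2) ∨ ¬¬(p4 ∧ ¬p2) ∨ ¬p1)   [De Morgan]
≡ ((p3 ∧ (p4 ∨ ¬p2) ∧ (¬p4 ∨ p2)) ∨ p1) ∧ (¬p3 ∨ (¬p4 ∧ ¬¬p2) ∨ ¬¬(p4 ∧ ¬p2) ∨ ¬p1)   [De Morgan]
≡ ((p3 ∧ (p4 ∨ ¬p2) ∧ (¬p4 ∨ p2)) ∨ p1) ∧ (¬p3 ∨ (¬p4 ∧ p2) ∨ ¬¬(p4 ∧ ¬p2) ∨ ¬p1)   [double negation]
≡ ((p3 ∧ (p4 ∨ ¬p2) ∧ (¬p4 ∨ p2)) ∨ p1) ∧ (¬p3 ∨ (¬p4 ∧ p2) ∨ (p4 ∧ ¬p2) ∨ ¬p1)   [double negation]
≡ (p3 ∨ p1) ∧ (p4 ∨ ¬p2 ∨ p1) ∧ (¬p4 ∨ p2 ∨ p1) ∧ (¬p3 ∨ ¬p4 ∨ p4 ∨ ¬p1) ∧ (¬p3 ∨ ¬p4 ∨ ¬p2 ∨ ¬p1) ∧ (¬p3 ∨ p2 ∨ p4 ∨ ¬p1) ∧ (¬p3 ∨ p2 ∨ ¬p2 ∨ ¬p1)   [distribute ∨ over ∧]
≡ (p3 ∨ p1) ∧ (p4 ∨ ¬p2 ∨ p1) ∧ (¬p4 ∨ p2 ∨ p1) ∧ (¬p3 ∨ ¬p4 ∨ ¬p2 ∨ ¬p1) ∧ (¬p3 ∨ p2 ∨ p4 ∨ ¬p1)   [simplify]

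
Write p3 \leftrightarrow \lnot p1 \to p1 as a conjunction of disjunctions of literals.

(\lnot p3 \lor p1) \land (\lnot p1 \lor p3)

p3 \leftrightarrow \lnot p1 \to p1
⇔ (p3 \to (\lnot p1 \to p1)) \land ((\lnot p1 \to p1) \to p3)
⇔ (\lnot p3 \lor (\lnot p1 \to p1)) \land ((\lnot p1 \to p1) \to p3)
⇔ (\lnot p3 \lor \lnot \lnot p1 \lor p1) \land ((\lnot p1 \to p1) \to p3)
⇔ (\lnot p3 \lor \lnot \lnot p1 \lor p1) \land (\lnot (\lnot p1 \to p1) \lor p3)
⇔ (\lnot p3 \lor \lnot \lnot p1 \lor p1) \land (\lnot (\lnot \lnot p1 \lor p1) \lor p3)
⇔ (\lnot p3 \lor p1 \lor p1) \land (\lnot (\lnot \lnot p1 \lor p1) \lor p3)
⇔ (\lnot p3 \lor p1 \lor p1) \land (\lnot \lnot \lnot p1 \land \lnot p1 \lor p3)
⇔ (\lnot p3 \lor p1 \lor p1) \land (\lnot p1 \land \lnot p1 \lor p3)
⇔ (\lnot p3 \lor p1 \lor p1) \land (\lnot p1 \lor p3) \land (\lnot p1 \lor p3)
⇔ (\lnot p3 \lor p1) \land (\lnot p1 \lor p3)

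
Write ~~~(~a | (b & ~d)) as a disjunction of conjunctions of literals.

(a & ~b) | (a & d)

~~~(~a | (b & ~d))
⇔ ~(~a | (b & ~d))   [double negation]
⇔ ~~a & ~(b & ~d)   [De Morgan]
⇔ a & ~(b & ~d)   [double negation]
⇔ a & (~b | ~~d)   [De Morgan]
⇔ a & (~b | d)   [double negation]
⇔ (a & ~b) | (a & d)   [distribute & over |]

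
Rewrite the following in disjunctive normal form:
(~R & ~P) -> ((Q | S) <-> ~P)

(~R & ~P) -> ((Q | S) <-> ~P)
≡ ~(~R & ~P) | ((Q | S) <-> ~P)
≡ ~(~R & ~P) | (((Q | S) -> ~P) & (~P -> (Q | S)))
≡ ~(~R & ~P) | ((~(Q | S) | ~P) & (~P -> (Q | S)))
≡ ~(~R & ~P) | ((~(Q | S) | ~P) & (~~P | Q | S))
≡ ~~R | ~~P | ((~(Q | S) | ~P) & (~~P | Q | S))
≡ R | ~~P | ((~(Q | S) | ~P) & (~~P | Q | S))
≡ R | P | ((~(Q | S) | ~P) & (~~P | Q | S))
≡ R | P | (((~Q & ~S) | ~P) & (~~P | Q | S))
≡ R | P | (((~Q & ~S) | ~P) & (P | Q | S))
≡ R | P | (~Q & ~S & P) | (~Q & ~S & Q) | (~Q & ~S & S) | (~P & P) | (~P & Q) | (~P & S)
≡ R | P | (~P & Q) | (~P & S)

R | P | (~P & Q) | (~P & S)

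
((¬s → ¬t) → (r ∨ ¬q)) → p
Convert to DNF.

((¬s → ¬t) → (r ∨ ¬q)) → p
⇔ ¬((¬s → ¬t) → (r ∨ ¬q)) ∨ p   — eliminate →
⇔ ¬(¬(¬s → ¬t) ∨ r ∨ ¬q) ∨ p   — eliminate →
⇔ ¬(¬(¬¬s ∨ ¬t) ∨ r ∨ ¬q) ∨ p   — eliminate →
⇔ (¬¬(¬¬s ∨ ¬t) ∧ ¬r ∧ ¬¬q) ∨ p   — De Morgan
⇔ ((¬¬s ∨ ¬t) ∧ ¬r ∧ ¬¬q) ∨ p   — double negation
⇔ ((s ∨ ¬t) ∧ ¬r ∧ ¬¬q) ∨ p   — double negation
⇔ ((s ∨ ¬t) ∧ ¬r ∧ q) ∨ p   — double negation
⇔ (s ∧ ¬r ∧ q) ∨ (¬t ∧ ¬r ∧ q) ∨ p   — distribute ∧ over ∨

(s ∧ ¬r ∧ q) ∨ (¬t ∧ ¬r ∧ q) ∨ p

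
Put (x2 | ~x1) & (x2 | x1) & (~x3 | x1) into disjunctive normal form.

(x2 & ~x3) | (x2 & x1)

(x2 | ~x1) & (x2 | x1) & (~x3 | x1)
= (x2 & x2 & ~x3) | (x2 & x2 & x1) | (x2 & x1 & ~x3) | (x2 & x1 & x1) | (~x1 & x2 & ~x3) | (~x1 & x2 & x1) | (~x1 & x1 & ~x3) | (~x1 & x1 & x1)   — distribute & over |
= (x2 & ~x3) | (x2 & x1)   — simplify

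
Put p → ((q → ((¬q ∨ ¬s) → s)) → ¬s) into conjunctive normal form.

¬p ∨ ¬s

p → ((q → ((¬q ∨ ¬s) → s)) → ¬s)
⇔ ¬p ∨ ((q → ((¬q ∨ ¬s) → s)) → ¬s)   [eliminate →]
⇔ ¬p ∨ ¬(q → ((¬q ∨ ¬s) → s)) ∨ ¬s   [eliminate →]
⇔ ¬p ∨ ¬(¬q ∨ ((¬q ∨ ¬s) → s)) ∨ ¬s   [eliminate →]
⇔ ¬p ∨ ¬(¬q ∨ ¬(¬q ∨ ¬s) ∨ s) ∨ ¬s   [eliminate →]
⇔ ¬p ∨ (¬¬q ∧ ¬¬(¬q ∨ ¬s) ∧ ¬s) ∨ ¬s   [De Morgan]
⇔ ¬p ∨ (q ∧ ¬¬(¬q ∨ ¬s) ∧ ¬s) ∨ ¬s   [double negation]
⇔ ¬p ∨ (q ∧ (¬q ∨ ¬s) ∧ ¬s) ∨ ¬s   [double negation]
⇔ (¬p ∨ q ∨ ¬s) ∧ (¬p ∨ ¬q ∨ ¬s ∨ ¬s) ∧ (¬p ∨ ¬s ∨ ¬s)   [distribute ∨ over ∧]
⇔ ¬p ∨ ¬s   [simplify]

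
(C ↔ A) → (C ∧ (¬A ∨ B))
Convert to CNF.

(C ↔ A) → (C ∧ (¬A ∨ B))
⇔ ¬(C ↔ A) ∨ (C ∧ (¬A ∨ B))   (eliminate →)
⇔ ¬((C → A) ∧ (A → C)) ∨ (C ∧ (¬A ∨ B))   (eliminate ↔)
⇔ ¬((¬C ∨ A) ∧ (A → C)) ∨ (C ∧ (¬A ∨ B))   (eliminate →)
⇔ ¬((¬C ∨ A) ∧ (¬A ∨ C)) ∨ (C ∧ (¬A ∨ B))   (eliminate →)
⇔ ¬(¬C ∨ A) ∨ ¬(¬A ∨ C) ∨ (C ∧ (¬A ∨ B))   (De Morgan)
⇔ (¬¬C ∧ ¬A) ∨ ¬(¬A ∨ C) ∨ (C ∧ (¬A ∨ B))   (De Morgan)
⇔ (C ∧ ¬A) ∨ ¬(¬A ∨ C) ∨ (C ∧ (¬A ∨ B))   (double negation)
⇔ (C ∧ ¬A) ∨ (¬¬A ∧ ¬C) ∨ (C ∧ (¬A ∨ B))   (De Morgan)
⇔ (C ∧ ¬A) ∨ (A ∧ ¬C) ∨ (C ∧ (¬A ∨ B))   (double negation)
⇔ (C ∨ A ∨ C) ∧ (C ∨ A ∨ ¬A ∨ B) ∧ (C ∨ ¬C ∨ C) ∧ (C ∨ ¬C ∨ ¬A ∨ B) ∧ (¬A ∨ A ∨ C) ∧ (¬A ∨ A ∨ ¬A ∨ B) ∧ (¬A ∨ ¬C ∨ C) ∧ (¬A ∨ ¬C ∨ ¬A ∨ B)   (distribute ∨ over ∧)
⇔ (C ∨ A) ∧ (¬A ∨ ¬C ∨ B)   (simplify)

(C ∨ A) ∧ (¬A ∨ ¬C ∨ B)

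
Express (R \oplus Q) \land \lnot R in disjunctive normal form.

\lnot R \land Q

(R \oplus Q) \land \lnot R
≡ ((R \land \lnot Q) \lor (\lnot R \land Q)) \land \lnot R   (expand \oplus)
≡ (R \land \lnot Q \land \lnot R) \lor (\lnot R \land Q \land \lnot R)   (distribute \land over \lor)
≡ \lnot R \land Q   (simplify)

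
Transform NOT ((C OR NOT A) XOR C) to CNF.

NOT ((C OR NOT A) XOR C)
= NOT ((C OR NOT A OR C) AND NOT ((C OR NOT A) AND C))   (expand XOR)
= NOT (C OR NOT A OR C) OR NOT NOT ((C OR NOT A) AND C)   (De Morgan)
= (NOT C AND NOT NOT A AND NOT C) OR NOT NOT ((C OR NOT A) AND C)   (De Morgan)
= (NOT C AND A AND NOT C) OR NOT NOT ((C OR NOT A) AND C)   (double negation)
= (NOT C AND A AND NOT C) OR ((C OR NOT A) AND C)   (double negation)
= (NOT C OR C OR NOT A) AND (NOT C OR C) AND (A OR C OR NOT A) AND (A OR C) AND (NOT C OR C OR NOT A) AND (NOT C OR C)   (distribute OR over AND)
= A OR C   (simplify)

A OR C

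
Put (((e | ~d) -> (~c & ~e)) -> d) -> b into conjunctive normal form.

(~e | b) & (d | ~c | b) & (~d | b)

(((e | ~d) -> (~c & ~e)) -> d) -> b
≡ ~(((e | ~d) -> (~c & ~e)) -> d) | b
≡ ~(~((e | ~d) -> (~c & ~e)) | d) | b
≡ ~(~(~(e | ~d) | (~c & ~e)) | d) | b
≡ (~~(~(e | ~d) | (~c & ~e)) & ~d) | b
≡ ((~(e | ~d) | (~c & ~e)) & ~d) | b
≡ (((~e & ~~d) | (~c & ~e)) & ~d) | b
≡ (((~e & d) | (~c & ~e)) & ~d) | b
≡ (~e | ~c | b) & (~e | ~e | b) & (d | ~c | b) & (d | ~e | b) & (~d | b)
≡ (~e | b) & (d | ~c | b) & (~d | b)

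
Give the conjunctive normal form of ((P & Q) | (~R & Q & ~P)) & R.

(P | ~R) & Q & R

((P & Q) | (~R & Q & ~P)) & R
⇔ (P | ~R) & (P | Q) & (P | ~P) & (Q | ~R) & (Q | Q) & (Q | ~P) & R   [distribute | over &]
⇔ (P | ~R) & Q & R   [simplify]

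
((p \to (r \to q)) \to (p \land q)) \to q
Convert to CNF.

\lnot p \lor \lnot r \lor q

((p \to (r \to q)) \to (p \land q)) \to q
⇔ \lnot ((p \to (r \to q)) \to (p \land q)) \lor q   [eliminate \to]
⇔ \lnot (\lnot (p \to (r \to q)) \lor (p \land q)) \lor q   [eliminate \to]
⇔ \lnot (\lnot (\lnot p \lor (r \to q)) \lor (p \land q)) \lor q   [eliminate \to]
⇔ \lnot (\lnot (\lnot p \lor \lnot r \lor q) \lor (p \land q)) \lor q   [eliminate \to]
⇔ (\lnot \lnot (\lnot p \lor \lnot r \lor q) \land \lnot (p \land q)) \lor q   [De Morgan]
⇔ ((\lnot p \lor \lnot r \lor q) \land \lnot (p \land q)) \lor q   [double negation]
⇔ ((\lnot p \lor \lnot r \lor q) \land (\lnot p \lor \lnot q)) \lor q   [De Morgan]
⇔ (\lnot p \lor \lnot r \lor q \lor q) \land (\lnot p \lor \lnot q \lor q)   [distribute \lor over \land]
⇔ \lnot p \lor \lnot r \lor q   [simplify]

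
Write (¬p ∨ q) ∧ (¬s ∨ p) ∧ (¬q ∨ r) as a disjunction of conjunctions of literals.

¬p ∧ ¬s ∧ ¬q ∨ ¬p ∧ ¬s ∧ r ∨ q ∧ ¬s ∧ r ∨ q ∧ p ∧ r

(¬p ∨ q) ∧ (¬s ∨ p) ∧ (¬q ∨ r)
≡ ¬p ∧ ¬s ∧ ¬q ∨ ¬p ∧ ¬s ∧ r ∨ ¬p ∧ p ∧ ¬q ∨ ¬p ∧ p ∧ r ∨ q ∧ ¬s ∧ ¬q ∨ q ∧ ¬s ∧ r ∨ q ∧ p ∧ ¬q ∨ q ∧ p ∧ r
≡ ¬p ∧ ¬s ∧ ¬q ∨ ¬p ∧ ¬s ∧ r ∨ q ∧ ¬s ∧ r ∨ q ∧ p ∧ r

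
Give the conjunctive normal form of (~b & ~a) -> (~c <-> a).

b | a | c

(~b & ~a) -> (~c <-> a)
≡ ~(~b & ~a) | (~c <-> a)   [eliminate ->]
≡ ~(~b & ~a) | ((~c -> a) & (a -> ~c))   [eliminate <->]
≡ ~(~b & ~a) | ((~~c | a) & (a -> ~c))   [eliminate ->]
≡ ~(~b & ~a) | ((~~c | a) & (~a | ~c))   [eliminate ->]
≡ ~~b | ~~a | ((~~c | a) & (~a | ~c))   [De Morgan]
≡ b | ~~a | ((~~c | a) & (~a | ~c))   [double negation]
≡ b | a | ((~~c | a) & (~a | ~c))   [double negation]
≡ b | a | ((c | a) & (~a | ~c))   [double negation]
≡ (b | a | c | a) & (b | a | ~a | ~c)   [distribute | over &]
≡ b | a | c   [simplify]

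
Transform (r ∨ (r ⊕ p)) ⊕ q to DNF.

(r ∨ (r ⊕ p)) ⊕ q
≡ ((r ∨ (r ⊕ p)) ∧ ¬q) ∨ (¬(r ∨ (r ⊕ p)) ∧ q)   (expand ⊕)
≡ ((r ∨ (r ∧ ¬p) ∨ (¬r ∧ p)) ∧ ¬q) ∨ (¬(r ∨ (r ⊕ p)) ∧ q)   (expand ⊕)
≡ ((r ∨ (r ∧ ¬p) ∨ (¬r ∧ p)) ∧ ¬q) ∨ (¬(r ∨ (r ∧ ¬p) ∨ (¬r ∧ p)) ∧ q)   (expand ⊕)
≡ ((r ∨ (r ∧ ¬p) ∨ (¬r ∧ p)) ∧ ¬q) ∨ (¬r ∧ ¬(r ∧ ¬p) ∧ ¬(¬r ∧ p) ∧ q)   (De Morgan)
≡ ((r ∨ (r ∧ ¬p) ∨ (¬r ∧ p)) ∧ ¬q) ∨ (¬r ∧ (¬r ∨ ¬¬p) ∧ ¬(¬r ∧ p) ∧ q)   (De Morgan)
≡ ((r ∨ (r ∧ ¬p) ∨ (¬r ∧ p)) ∧ ¬q) ∨ (¬r ∧ (¬r ∨ p) ∧ ¬(¬r ∧ p) ∧ q)   (double negation)
≡ ((r ∨ (r ∧ ¬p) ∨ (¬r ∧ p)) ∧ ¬q) ∨ (¬r ∧ (¬r ∨ p) ∧ (¬¬r ∨ ¬p) ∧ q)   (De Morgan)
≡ ((r ∨ (r ∧ ¬p) ∨ (¬r ∧ p)) ∧ ¬q) ∨ (¬r ∧ (¬r ∨ p) ∧ (r ∨ ¬p) ∧ q)   (double negation)
≡ (r ∧ ¬q) ∨ (r ∧ ¬p ∧ ¬q) ∨ (¬r ∧ p ∧ ¬q) ∨ (¬r ∧ ¬r ∧ r ∧ q) ∨ (¬r ∧ ¬r ∧ ¬p ∧ q) ∨ (¬r ∧ p ∧ r ∧ q) ∨ (¬r ∧ p ∧ ¬p ∧ q)   (distribute ∧ over ∨)
≡ (r ∧ ¬q) ∨ (¬r ∧ p ∧ ¬q) ∨ (¬r ∧ ¬p ∧ q)   (simplify)

(r ∧ ¬q) ∨ (¬r ∧ p ∧ ¬q) ∨ (¬r ∧ ¬p ∧ q)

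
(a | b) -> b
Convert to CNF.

~a | b

(a | b) -> b
≡ ~(a | b) | b   [eliminate ->]
≡ (~a & ~b) | b   [De Morgan]
≡ (~a | b) & (~b | b)   [distribute | over &]
≡ ~a | b   [simplify]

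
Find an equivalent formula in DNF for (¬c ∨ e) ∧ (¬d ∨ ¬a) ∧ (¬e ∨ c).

(¬c ∨ e) ∧ (¬d ∨ ¬a) ∧ (¬e ∨ c)
≡ (¬c ∧ ¬d ∧ ¬e) ∨ (¬c ∧ ¬d ∧ c) ∨ (¬c ∧ ¬a ∧ ¬e) ∨ (¬c ∧ ¬a ∧ c) ∨ (e ∧ ¬d ∧ ¬e) ∨ (e ∧ ¬d ∧ c) ∨ (e ∧ ¬a ∧ ¬e) ∨ (e ∧ ¬a ∧ c)   [distribute ∧ over ∨]
≡ (¬c ∧ ¬d ∧ ¬e) ∨ (¬c ∧ ¬a ∧ ¬e) ∨ (e ∧ ¬d ∧ c) ∨ (e ∧ ¬a ∧ c)   [simplify]

(¬c ∧ ¬d ∧ ¬e) ∨ (¬c ∧ ¬a ∧ ¬e) ∨ (e ∧ ¬d ∧ c) ∨ (e ∧ ¬a ∧ c)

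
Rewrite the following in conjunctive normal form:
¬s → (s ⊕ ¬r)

s ∨ ¬r

¬s → (s ⊕ ¬r)
= ¬¬s ∨ (s ⊕ ¬r)
= ¬¬s ∨ ((s ∨ ¬r) ∧ ¬(s ∧ ¬r))
= s ∨ ((s ∨ ¬r) ∧ ¬(s ∧ ¬r))
= s ∨ ((s ∨ ¬r) ∧ (¬s ∨ ¬¬r))
= s ∨ ((s ∨ ¬r) ∧ (¬s ∨ r))
= (s ∨ s ∨ ¬r) ∧ (s ∨ ¬s ∨ r)
= s ∨ ¬r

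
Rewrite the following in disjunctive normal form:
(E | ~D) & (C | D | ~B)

(E & C) | (E & D) | (E & ~B) | (~D & C) | (~D & ~B)

(E | ~D) & (C | D | ~B)
= (E & C) | (E & D) | (E & ~B) | (~D & C) | (~D & D) | (~D & ~B)   — distribute & over |
= (E & C) | (E & D) | (E & ~B) | (~D & C) | (~D & ~B)   — simplify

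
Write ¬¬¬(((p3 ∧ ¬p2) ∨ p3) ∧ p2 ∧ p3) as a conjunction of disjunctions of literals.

¬p3 ∨ ¬p2

¬¬¬(((p3 ∧ ¬p2) ∨ p3) ∧ p2 ∧ p3)
≡ ¬(((p3 ∧ ¬p2) ∨ p3) ∧ p2 ∧ p3)
≡ ¬((p3 ∧ ¬p2) ∨ p3) ∨ ¬p2 ∨ ¬p3
≡ (¬(p3 ∧ ¬p2) ∧ ¬p3) ∨ ¬p2 ∨ ¬p3
≡ ((¬p3 ∨ ¬¬p2) ∧ ¬p3) ∨ ¬p2 ∨ ¬p3
≡ ((¬p3 ∨ p2) ∧ ¬p3) ∨ ¬p2 ∨ ¬p3
≡ (¬p3 ∨ p2 ∨ ¬p2 ∨ ¬p3) ∧ (¬p3 ∨ ¬p2 ∨ ¬p3)
≡ ¬p3 ∨ ¬p2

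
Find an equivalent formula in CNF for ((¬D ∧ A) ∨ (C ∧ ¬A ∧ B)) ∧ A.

((¬D ∧ A) ∨ (C ∧ ¬A ∧ B)) ∧ A
≡ (¬D ∨ C) ∧ (¬D ∨ ¬A) ∧ (¬D ∨ B) ∧ (A ∨ C) ∧ (A ∨ ¬A) ∧ (A ∨ B) ∧ A   (distribute ∨ over ∧)
≡ (¬D ∨ C) ∧ (¬D ∨ ¬A) ∧ (¬D ∨ B) ∧ A   (simplify)

(¬D ∨ C) ∧ (¬D ∨ ¬A) ∧ (¬D ∨ B) ∧ A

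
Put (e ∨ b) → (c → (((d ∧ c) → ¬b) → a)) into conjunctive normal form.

(¬e ∨ ¬c ∨ d ∨ a) ∧ (¬e ∨ ¬c ∨ b ∨ a) ∧ (¬b ∨ ¬c ∨ d ∨ a)

(e ∨ b) → (c → (((d ∧ c) → ¬b) → a))
≡ ¬(e ∨ b) ∨ (c → (((d ∧ c) → ¬b) → a))   [eliminate →]
≡ ¬(e ∨ b) ∨ ¬c ∨ (((d ∧ c) → ¬b) → a)   [eliminate →]
≡ ¬(e ∨ b) ∨ ¬c ∨ ¬((d ∧ c) → ¬b) ∨ a   [eliminate →]
≡ ¬(e ∨ b) ∨ ¬c ∨ ¬(¬(d ∧ c) ∨ ¬b) ∨ a   [eliminate →]
≡ (¬e ∧ ¬b) ∨ ¬c ∨ ¬(¬(d ∧ c) ∨ ¬b) ∨ a   [De Morgan]
≡ (¬e ∧ ¬b) ∨ ¬c ∨ (¬¬(d ∧ c) ∧ ¬¬b) ∨ a   [De Morgan]
≡ (¬e ∧ ¬b) ∨ ¬c ∨ (d ∧ c ∧ ¬¬b) ∨ a   [double negation]
≡ (¬e ∧ ¬b) ∨ ¬c ∨ (d ∧ c ∧ b) ∨ a   [double negation]
≡ (¬e ∨ ¬c ∨ d ∨ a) ∧ (¬e ∨ ¬c ∨ c ∨ a) ∧ (¬e ∨ ¬c ∨ b ∨ a) ∧ (¬b ∨ ¬c ∨ d ∨ a) ∧ (¬b ∨ ¬c ∨ c ∨ a) ∧ (¬b ∨ ¬c ∨ b ∨ a)   [distribute ∨ over ∧]
≡ (¬e ∨ ¬c ∨ d ∨ a) ∧ (¬e ∨ ¬c ∨ b ∨ a) ∧ (¬b ∨ ¬c ∨ d ∨ a)   [simplify]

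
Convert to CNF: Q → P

Q → P
≡ ¬Q ∨ P   [eliminate →]

¬Q ∨ P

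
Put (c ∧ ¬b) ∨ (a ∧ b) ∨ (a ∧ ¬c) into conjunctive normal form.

(c ∨ a) ∧ (¬b ∨ a)

(c ∧ ¬b) ∨ (a ∧ b) ∨ (a ∧ ¬c)
≡ (c ∨ a ∨ a) ∧ (c ∨ a ∨ ¬c) ∧ (c ∨ b ∨ a) ∧ (c ∨ b ∨ ¬c) ∧ (¬b ∨ a ∨ a) ∧ (¬b ∨ a ∨ ¬c) ∧ (¬b ∨ b ∨ a) ∧ (¬b ∨ b ∨ ¬c)   [distribute ∨ over ∧]
≡ (c ∨ a) ∧ (¬b ∨ a)   [simplify]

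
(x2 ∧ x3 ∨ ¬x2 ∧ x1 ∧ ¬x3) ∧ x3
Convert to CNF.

(x2 ∨ x1) ∧ (x2 ∨ ¬x3) ∧ x3

(x2 ∧ x3 ∨ ¬x2 ∧ x1 ∧ ¬x3) ∧ x3
= (x2 ∨ ¬x2) ∧ (x2 ∨ x1) ∧ (x2 ∨ ¬x3) ∧ (x3 ∨ ¬x2) ∧ (x3 ∨ x1) ∧ (x3 ∨ ¬x3) ∧ x3
= (x2 ∨ x1) ∧ (x2 ∨ ¬x3) ∧ x3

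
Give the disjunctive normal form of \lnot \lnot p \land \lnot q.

\lnot \lnot p \land \lnot q
⇔ p \land \lnot q   [double negation]

p \land \lnot q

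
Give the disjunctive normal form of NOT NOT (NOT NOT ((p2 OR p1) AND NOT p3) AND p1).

p1 AND NOT p3

NOT NOT (NOT NOT ((p2 OR p1) AND NOT p3) AND p1)
= NOT NOT ((p2 OR p1) AND NOT p3) AND p1   [double negation]
= (p2 OR p1) AND NOT p3 AND p1   [double negation]
= (p2 AND NOT p3 AND p1) OR (p1 AND NOT p3 AND p1)   [distribute AND over OR]
= p1 AND NOT p3   [simplify]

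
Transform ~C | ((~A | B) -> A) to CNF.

~C | A

~C | ((~A | B) -> A)
≡ ~C | ~(~A | B) | A   [eliminate ->]
≡ ~C | (~~A & ~B) | A   [De Morgan]
≡ ~C | (A & ~B) | A   [double negation]
≡ (~C | A | A) & (~C | ~B | A)   [distribute | over &]
≡ ~C | A   [simplify]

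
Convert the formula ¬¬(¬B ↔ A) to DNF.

¬¬(¬B ↔ A)
= ¬¬((¬B → A) ∧ (A → ¬B))   (eliminate ↔)
= ¬¬((¬¬B ∨ A) ∧ (A → ¬B))   (eliminate →)
= ¬¬((¬¬B ∨ A) ∧ (¬A ∨ ¬B))   (eliminate →)
= (¬¬B ∨ A) ∧ (¬A ∨ ¬B)   (double negation)
= (B ∨ A) ∧ (¬A ∨ ¬B)   (double negation)
= B ∧ ¬A ∨ B ∧ ¬B ∨ A ∧ ¬A ∨ A ∧ ¬B   (distribute ∧ over ∨)
= B ∧ ¬A ∨ A ∧ ¬B   (simplify)

B ∧ ¬A ∨ A ∧ ¬B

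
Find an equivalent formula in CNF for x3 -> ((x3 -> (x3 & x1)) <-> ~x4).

x3 -> ((x3 -> (x3 & x1)) <-> ~x4)
= ~x3 | ((x3 -> (x3 & x1)) <-> ~x4)   (eliminate ->)
= ~x3 | (((x3 -> (x3 & x1)) -> ~x4) & (~x4 -> (x3 -> (x3 & x1))))   (eliminate <->)
= ~x3 | ((~(x3 -> (x3 & x1)) | ~x4) & (~x4 -> (x3 -> (x3 & x1))))   (eliminate ->)
= ~x3 | ((~(~x3 | (x3 & x1)) | ~x4) & (~x4 -> (x3 -> (x3 & x1))))   (eliminate ->)
= ~x3 | ((~(~x3 | (x3 & x1)) | ~x4) & (~~x4 | (x3 -> (x3 & x1))))   (eliminate ->)
= ~x3 | ((~(~x3 | (x3 & x1)) | ~x4) & (~~x4 | ~x3 | (x3 & x1)))   (eliminate ->)
= ~x3 | (((~~x3 & ~(x3 & x1)) | ~x4) & (~~x4 | ~x3 | (x3 & x1)))   (De Morgan)
= ~x3 | (((x3 & ~(x3 & x1)) | ~x4) & (~~x4 | ~x3 | (x3 & x1)))   (double negation)
= ~x3 | (((x3 & (~x3 | ~x1)) | ~x4) & (~~x4 | ~x3 | (x3 & x1)))   (De Morgan)
= ~x3 | (((x3 & (~x3 | ~x1)) | ~x4) & (x4 | ~x3 | (x3 & x1)))   (double negation)
= (~x3 | x3 | ~x4) & (~x3 | ~x3 | ~x1 | ~x4) & (~x3 | x4 | ~x3 | x3) & (~x3 | x4 | ~x3 | x1)   (distribute | over &)
= (~x3 | ~x1 | ~x4) & (~x3 | x4 | x1)   (simplify)

(~x3 | ~x1 | ~x4) & (~x3 | x4 | x1)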